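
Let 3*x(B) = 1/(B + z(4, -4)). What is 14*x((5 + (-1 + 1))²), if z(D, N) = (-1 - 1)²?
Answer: 14/87 ≈ 0.16092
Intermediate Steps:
z(D, N) = 4 (z(D, N) = (-2)² = 4)
x(B) = 1/(3*(4 + B)) (x(B) = 1/(3*(B + 4)) = 1/(3*(4 + B)))
14*x((5 + (-1 + 1))²) = 14*(1/(3*(4 + (5 + (-1 + 1))²))) = 14*(1/(3*(4 + (5 + 0)²))) = 14*(1/(3*(4 + 5²))) = 14*(1/(3*(4 + 25))) = 14*((⅓)/29) = 14*((⅓)*(1/29)) = 14*(1/87) = 14/87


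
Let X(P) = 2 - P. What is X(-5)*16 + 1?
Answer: 113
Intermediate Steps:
X(-5)*16 + 1 = (2 - 1*(-5))*16 + 1 = (2 + 5)*16 + 1 = 7*16 + 1 = 112 + 1 = 113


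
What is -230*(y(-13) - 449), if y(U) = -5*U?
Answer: 88320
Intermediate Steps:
-230*(y(-13) - 449) = -230*(-5*(-13) - 449) = -230*(65 - 449) = -230*(-384) = 88320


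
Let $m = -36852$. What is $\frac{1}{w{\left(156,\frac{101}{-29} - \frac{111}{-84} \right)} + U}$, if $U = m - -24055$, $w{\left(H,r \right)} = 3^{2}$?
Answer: $- \frac{1}{12788} \approx -7.8198 \cdot 10^{-5}$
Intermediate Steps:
$w{\left(H,r \right)} = 9$
$U = -12797$ ($U = -36852 - -24055 = -36852 + 24055 = -12797$)
$\frac{1}{w{\left(156,\frac{101}{-29} - \frac{111}{-84} \right)} + U} = \frac{1}{9 - 12797} = \frac{1}{-12788} = - \frac{1}{12788}$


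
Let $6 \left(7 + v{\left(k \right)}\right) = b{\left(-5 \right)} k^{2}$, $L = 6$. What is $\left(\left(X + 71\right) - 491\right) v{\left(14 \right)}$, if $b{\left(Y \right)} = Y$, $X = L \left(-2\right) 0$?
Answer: $71540$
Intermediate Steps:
$X = 0$ ($X = 6 \left(-2\right) 0 = \left(-12\right) 0 = 0$)
$v{\left(k \right)} = -7 - \frac{5 k^{2}}{6}$ ($v{\left(k \right)} = -7 + \frac{\left(-5\right) k^{2}}{6} = -7 - \frac{5 k^{2}}{6}$)
$\left(\left(X + 71\right) - 491\right) v{\left(14 \right)} = \left(\left(0 + 71\right) - 491\right) \left(-7 - \frac{5 \cdot 14^{2}}{6}\right) = \left(71 - 491\right) \left(-7 - \frac{490}{3}\right) = - 420 \left(-7 - \frac{490}{3}\right) = \left(-420\right) \left(- \frac{511}{3}\right) = 71540$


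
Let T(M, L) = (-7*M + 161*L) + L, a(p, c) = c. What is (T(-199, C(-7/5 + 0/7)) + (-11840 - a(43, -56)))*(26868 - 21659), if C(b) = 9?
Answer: -46531997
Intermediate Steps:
T(M, L) = -7*M + 162*L
(T(-199, C(-7/5 + 0/7)) + (-11840 - a(43, -56)))*(26868 - 21659) = ((-7*(-199) + 162*9) + (-11840 - 1*(-56)))*(26868 - 21659) = ((1393 + 1458) + (-11840 + 56))*5209 = (2851 - 11784)*5209 = -8933*5209 = -46531997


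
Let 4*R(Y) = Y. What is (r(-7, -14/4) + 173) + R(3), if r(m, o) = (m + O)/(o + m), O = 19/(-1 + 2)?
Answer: 4833/28 ≈ 172.61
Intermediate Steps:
O = 19 (O = 19/1 = 19*1 = 19)
r(m, o) = (19 + m)/(m + o) (r(m, o) = (m + 19)/(o + m) = (19 + m)/(m + o))
R(Y) = Y/4
(r(-7, -14/4) + 173) + R(3) = ((19 - 7)/(-7 - 14/4) + 173) + (¼)*3 = (12/(-7 - 14*¼) + 173) + ¾ = (12/(-7 - 7/2) + 173) + ¾ = (12/(-21/2) + 173) + ¾ = (-2/21*12 + 173) + ¾ = (-8/7 + 173) + ¾ = 1203/7 + ¾ = 4833/28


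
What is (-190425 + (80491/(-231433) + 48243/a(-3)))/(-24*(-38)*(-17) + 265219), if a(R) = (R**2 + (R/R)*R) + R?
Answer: -40349035443/57792291595 ≈ -0.69817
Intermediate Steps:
a(R) = R**2 + 2*R (a(R) = (R**2 + 1*R) + R = (R**2 + R) + R = (R + R**2) + R = R**2 + 2*R)
(-190425 + (80491/(-231433) + 48243/a(-3)))/(-24*(-38)*(-17) + 265219) = (-190425 + (80491/(-231433) + 48243/((-3*(2 - 3)))))/(-24*(-38)*(-17) + 265219) = (-190425 + (80491*(-1/231433) + 48243/((-3*(-1)))))/(912*(-17) + 265219) = (-190425 + (-80491/231433 + 48243/3))/(-15504 + 265219) = (-190425 + (-80491/231433 + 48243*(1/3)))/249715 = (-190425 + (-80491/231433 + 16081))*(1/249715) = (-190425 + 3721593582/231433)*(1/249715) = -40349035443/231433*1/249715 = -40349035443/57792291595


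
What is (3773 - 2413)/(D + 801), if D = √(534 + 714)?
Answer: 363120/213451 - 5440*√78/640353 ≈ 1.6262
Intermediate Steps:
D = 4*√78 (D = √1248 = 4*√78 ≈ 35.327)
(3773 - 2413)/(D + 801) = (3773 - 2413)/(4*√78 + 801) = 1360/(801 + 4*√78)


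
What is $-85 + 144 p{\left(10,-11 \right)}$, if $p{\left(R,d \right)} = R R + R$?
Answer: $15755$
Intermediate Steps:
$p{\left(R,d \right)} = R + R^{2}$ ($p{\left(R,d \right)} = R^{2} + R = R + R^{2}$)
$-85 + 144 p{\left(10,-11 \right)} = -85 + 144 \cdot 10 \left(1 + 10\right) = -85 + 144 \cdot 10 \cdot 11 = -85 + 144 \cdot 110 = -85 + 15840 = 15755$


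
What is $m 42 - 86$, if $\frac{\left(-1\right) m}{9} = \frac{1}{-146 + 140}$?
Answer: $-23$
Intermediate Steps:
$m = \frac{3}{2}$ ($m = - \frac{9}{-146 + 140} = - \frac{9}{-6} = \left(-9\right) \left(- \frac{1}{6}\right) = \frac{3}{2} \approx 1.5$)
$m 42 - 86 = \frac{3}{2} \cdot 42 - 86 = 63 - 86 = -23$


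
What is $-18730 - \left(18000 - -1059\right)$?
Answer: $-37789$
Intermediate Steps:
$-18730 - \left(18000 - -1059\right) = -18730 - \left(18000 + 1059\right) = -18730 - 19059 = -37789$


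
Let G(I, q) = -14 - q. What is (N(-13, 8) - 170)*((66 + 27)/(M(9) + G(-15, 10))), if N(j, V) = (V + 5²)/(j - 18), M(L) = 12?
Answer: 5303/4 ≈ 1325.8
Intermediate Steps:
N(j, V) = (25 + V)/(-18 + j) (N(j, V) = (V + 25)/(-18 + j) = (25 + V)/(-18 + j))
(N(-13, 8) - 170)*((66 + 27)/(M(9) + G(-15, 10))) = ((25 + 8)/(-18 - 13) - 170)*((66 + 27)/(12 + (-14 - 1*10))) = (33/(-31) - 170)*(93/(12 + (-14 - 10))) = (-1/31*33 - 170)*(93/(12 - 24)) = (-33/31 - 170)*(93/(-12)) = -15909*(-1)/12 = -5303/31*(-31/4) = 5303/4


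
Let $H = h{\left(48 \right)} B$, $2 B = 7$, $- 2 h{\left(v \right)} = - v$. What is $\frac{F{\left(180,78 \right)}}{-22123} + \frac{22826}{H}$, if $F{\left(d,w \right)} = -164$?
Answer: $\frac{252496687}{929166} \approx 271.75$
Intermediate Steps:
$h{\left(v \right)} = \frac{v}{2}$ ($h{\left(v \right)} = - \frac{\left(-1\right) v}{2} = \frac{v}{2}$)
$B = \frac{7}{2}$ ($B = \frac{1}{2} \cdot 7 = \frac{7}{2} \approx 3.5$)
$H = 84$ ($H = \frac{1}{2} \cdot 48 \cdot \frac{7}{2} = 24 \cdot \frac{7}{2} = 84$)
$\frac{F{\left(180,78 \right)}}{-22123} + \frac{22826}{H} = - \frac{164}{-22123} + \frac{22826}{84} = \left(-164\right) \left(- \frac{1}{22123}\right) + 22826 \cdot \frac{1}{84} = \frac{164}{22123} + \frac{11413}{42} = \frac{252496687}{929166}$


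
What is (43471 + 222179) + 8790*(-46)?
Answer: -138690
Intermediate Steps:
(43471 + 222179) + 8790*(-46) = 265650 - 404340 = -138690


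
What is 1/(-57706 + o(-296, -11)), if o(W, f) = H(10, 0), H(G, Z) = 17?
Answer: -1/57689 ≈ -1.7334e-5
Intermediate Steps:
o(W, f) = 17
1/(-57706 + o(-296, -11)) = 1/(-57706 + 17) = 1/(-57689) = -1/57689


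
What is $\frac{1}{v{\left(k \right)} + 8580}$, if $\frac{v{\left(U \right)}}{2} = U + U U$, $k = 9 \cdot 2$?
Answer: $\frac{1}{9264} \approx 0.00010794$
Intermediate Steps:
$k = 18$
$v{\left(U \right)} = 2 U + 2 U^{2}$ ($v{\left(U \right)} = 2 \left(U + U U\right) = 2 \left(U + U^{2}\right) = 2 U + 2 U^{2}$)
$\frac{1}{v{\left(k \right)} + 8580} = \frac{1}{2 \cdot 18 \left(1 + 18\right) + 8580} = \frac{1}{2 \cdot 18 \cdot 19 + 8580} = \frac{1}{684 + 8580} = \frac{1}{9264}$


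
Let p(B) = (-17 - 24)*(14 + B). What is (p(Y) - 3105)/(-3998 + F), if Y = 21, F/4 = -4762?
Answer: 2270/11523 ≈ 0.19700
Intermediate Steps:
F = -19048 (F = 4*(-4762) = -19048)
p(B) = -574 - 41*B (p(B) = -41*(14 + B) = -574 - 41*B)
(p(Y) - 3105)/(-3998 + F) = ((-574 - 41*21) - 3105)/(-3998 - 19048) = ((-574 - 861) - 3105)/(-23046) = (-1435 - 3105)*(-1/23046) = -4540*(-1/23046) = 2270/11523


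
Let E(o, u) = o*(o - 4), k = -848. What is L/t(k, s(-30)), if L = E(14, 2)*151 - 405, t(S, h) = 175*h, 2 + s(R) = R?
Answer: -4147/1120 ≈ -3.7027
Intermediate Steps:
s(R) = -2 + R
E(o, u) = o*(-4 + o)
L = 20735 (L = (14*(-4 + 14))*151 - 405 = (14*10)*151 - 405 = 140*151 - 405 = 21140 - 405 = 20735)
L/t(k, s(-30)) = 20735/((175*(-2 - 30))) = 20735/((175*(-32))) = 20735/(-5600) = 20735*(-1/5600) = -4147/1120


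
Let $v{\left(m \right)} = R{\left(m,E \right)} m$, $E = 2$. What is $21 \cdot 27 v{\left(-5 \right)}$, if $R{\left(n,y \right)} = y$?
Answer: $-5670$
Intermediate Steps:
$v{\left(m \right)} = 2 m$
$21 \cdot 27 v{\left(-5 \right)} = 21 \cdot 27 \cdot 2 \left(-5\right) = 567 \left(-10\right) = -5670$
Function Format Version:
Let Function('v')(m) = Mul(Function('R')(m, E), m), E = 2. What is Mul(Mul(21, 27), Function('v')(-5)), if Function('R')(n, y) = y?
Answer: -5670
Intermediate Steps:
Function('v')(m) = Mul(2, m)
Mul(Mul(21, 27), Function('v')(-5)) = Mul(Mul(21, 27), Mul(2, -5)) = Mul(567, -10) = -5670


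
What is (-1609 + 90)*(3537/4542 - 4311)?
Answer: 9912500325/1514 ≈ 6.5472e+6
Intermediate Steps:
(-1609 + 90)*(3537/4542 - 4311) = -1519*(3537*(1/4542) - 4311) = -1519*(1179/1514 - 4311) = -1519*(-6525675/1514) = 9912500325/1514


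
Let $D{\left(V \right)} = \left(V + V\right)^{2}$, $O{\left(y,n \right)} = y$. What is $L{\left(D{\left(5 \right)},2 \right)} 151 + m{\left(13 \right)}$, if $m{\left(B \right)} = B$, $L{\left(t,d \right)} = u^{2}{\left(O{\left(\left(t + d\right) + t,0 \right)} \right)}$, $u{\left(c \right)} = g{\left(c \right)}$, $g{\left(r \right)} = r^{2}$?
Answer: $251409928829$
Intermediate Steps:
$u{\left(c \right)} = c^{2}$
$D{\left(V \right)} = 4 V^{2}$ ($D{\left(V \right)} = \left(2 V\right)^{2} = 4 V^{2}$)
$L{\left(t,d \right)} = \left(d + 2 t\right)^{4}$ ($L{\left(t,d \right)} = \left(\left(\left(t + d\right) + t\right)^{2}\right)^{2} = \left(\left(\left(d + t\right) + t\right)^{2}\right)^{2} = \left(\left(d + 2 t\right)^{2}\right)^{2} = \left(d + 2 t\right)^{4}$)
$L{\left(D{\left(5 \right)},2 \right)} 151 + m{\left(13 \right)} = \left(2 + 2 \cdot 4 \cdot 5^{2}\right)^{4} \cdot 151 + 13 = \left(2 + 2 \cdot 4 \cdot 25\right)^{4} \cdot 151 + 13 = \left(2 + 2 \cdot 100\right)^{4} \cdot 151 + 13 = \left(2 + 200\right)^{4} \cdot 151 + 13 = 202^{4} \cdot 151 + 13 = 1664966416 \cdot 151 + 13 = 251409928816 + 13 = 251409928829$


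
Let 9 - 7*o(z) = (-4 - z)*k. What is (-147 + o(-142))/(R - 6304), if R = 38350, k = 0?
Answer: -170/37387 ≈ -0.0045470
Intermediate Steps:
o(z) = 9/7 (o(z) = 9/7 - (-4 - z)*0/7 = 9/7 - 1/7*0 = 9/7 + 0 = 9/7)
(-147 + o(-142))/(R - 6304) = (-147 + 9/7)/(38350 - 6304) = -1020/7/32046 = -1020/7*1/32046 = -170/37387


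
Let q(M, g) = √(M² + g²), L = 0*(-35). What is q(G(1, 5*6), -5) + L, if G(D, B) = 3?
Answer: √34 ≈ 5.8309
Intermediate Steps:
L = 0
q(G(1, 5*6), -5) + L = √(3² + (-5)²) + 0 = √(9 + 25) + 0 = √34 + 0 = √34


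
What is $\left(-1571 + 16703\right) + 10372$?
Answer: $25504$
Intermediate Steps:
$\left(-1571 + 16703\right) + 10372 = 15132 + 10372 = 25504$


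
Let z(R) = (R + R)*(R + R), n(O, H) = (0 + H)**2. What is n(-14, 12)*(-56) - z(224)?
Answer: -208768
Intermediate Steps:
n(O, H) = H**2
z(R) = 4*R**2 (z(R) = (2*R)*(2*R) = 4*R**2)
n(-14, 12)*(-56) - z(224) = 12**2*(-56) - 4*224**2 = 144*(-56) - 4*50176 = -8064 - 1*200704 = -8064 - 200704 = -208768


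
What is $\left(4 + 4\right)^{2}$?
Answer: $64$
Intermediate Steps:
$\left(4 + 4\right)^{2} = 8^{2} = 64$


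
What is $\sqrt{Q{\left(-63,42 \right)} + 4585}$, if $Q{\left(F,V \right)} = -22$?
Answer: $39 \sqrt{3} \approx 67.55$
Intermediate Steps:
$\sqrt{Q{\left(-63,42 \right)} + 4585} = \sqrt{-22 + 4585} = \sqrt{4563} = 39 \sqrt{3}$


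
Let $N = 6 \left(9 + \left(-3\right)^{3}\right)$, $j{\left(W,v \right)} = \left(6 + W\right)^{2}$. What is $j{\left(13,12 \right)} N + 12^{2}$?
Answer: $-38844$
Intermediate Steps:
$N = -108$ ($N = 6 \left(9 - 27\right) = 6 \left(-18\right) = -108$)
$j{\left(13,12 \right)} N + 12^{2} = \left(6 + 13\right)^{2} \left(-108\right) + 12^{2} = 19^{2} \left(-108\right) + 144 = 361 \left(-108\right) + 144 = -38988 + 144 = -38844$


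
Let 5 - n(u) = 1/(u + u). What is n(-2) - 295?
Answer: -1159/4 ≈ -289.75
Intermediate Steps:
n(u) = 5 - 1/(2*u) (n(u) = 5 - 1/(u + u) = 5 - 1/(2*u))
n(-2) - 295 = (5 - ½/(-2)) - 295 = (5 - ½*(-½)) - 295 = (5 + ¼) - 295 = 21/4 - 295 = -1159/4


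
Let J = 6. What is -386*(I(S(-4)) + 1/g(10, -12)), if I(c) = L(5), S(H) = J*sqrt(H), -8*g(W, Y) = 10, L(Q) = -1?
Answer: 3474/5 ≈ 694.80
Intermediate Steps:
g(W, Y) = -5/4 (g(W, Y) = -1/8*10 = -5/4)
S(H) = 6*sqrt(H)
I(c) = -1
-386*(I(S(-4)) + 1/g(10, -12)) = -386*(-1 + 1/(-5/4)) = -386*(-1 - 4/5) = -386*(-9/5) = 3474/5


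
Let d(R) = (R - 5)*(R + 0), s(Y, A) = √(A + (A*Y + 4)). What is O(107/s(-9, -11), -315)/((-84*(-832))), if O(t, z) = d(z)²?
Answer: 1890000/13 ≈ 1.4538e+5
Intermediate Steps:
s(Y, A) = √(4 + A + A*Y) (s(Y, A) = √(A + (4 + A*Y)) = √(4 + A + A*Y))
d(R) = R*(-5 + R) (d(R) = (-5 + R)*R = R*(-5 + R))
O(t, z) = z²*(-5 + z)² (O(t, z) = (z*(-5 + z))² = z²*(-5 + z)²)
O(107/s(-9, -11), -315)/((-84*(-832))) = ((-315)²*(-5 - 315)²)/((-84*(-832))) = (99225*(-320)²)/69888 = (99225*102400)*(1/69888) = 10160640000*(1/69888) = 1890000/13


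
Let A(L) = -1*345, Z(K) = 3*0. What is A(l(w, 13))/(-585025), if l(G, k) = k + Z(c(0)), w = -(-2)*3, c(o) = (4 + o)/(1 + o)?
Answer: 69/117005 ≈ 0.00058972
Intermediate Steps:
c(o) = (4 + o)/(1 + o)
w = 6 (w = -1*(-6) = 6)
Z(K) = 0
l(G, k) = k (l(G, k) = k + 0 = k)
A(L) = -345
A(l(w, 13))/(-585025) = -345/(-585025) = -345*(-1/585025) = 69/117005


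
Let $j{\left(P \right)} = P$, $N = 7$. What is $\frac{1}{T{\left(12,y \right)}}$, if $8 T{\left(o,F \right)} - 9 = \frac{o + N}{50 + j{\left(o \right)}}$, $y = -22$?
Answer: $\frac{496}{577} \approx 0.85962$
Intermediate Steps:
$T{\left(o,F \right)} = \frac{9}{8} + \frac{7 + o}{8 \left(50 + o\right)}$ ($T{\left(o,F \right)} = \frac{9}{8} + \frac{\left(o + 7\right) \frac{1}{50 + o}}{8} = \frac{9}{8} + \frac{\left(7 + o\right) \frac{1}{50 + o}}{8} = \frac{9}{8} + \frac{\frac{1}{50 + o} \left(7 + o\right)}{8} = \frac{9}{8} + \frac{7 + o}{8 \left(50 + o\right)}$)
$\frac{1}{T{\left(12,y \right)}} = \frac{1}{\frac{1}{8} \frac{1}{50 + 12} \left(457 + 10 \cdot 12\right)} = \frac{1}{\frac{1}{8} \cdot \frac{1}{62} \left(457 + 120\right)} = \frac{1}{\frac{1}{8} \cdot \frac{1}{62} \cdot 577} = \frac{1}{\frac{577}{496}} = \frac{496}{577}$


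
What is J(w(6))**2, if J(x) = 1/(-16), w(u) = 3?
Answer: 1/256 ≈ 0.0039063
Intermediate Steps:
J(x) = -1/16
J(w(6))**2 = (-1/16)**2 = 1/256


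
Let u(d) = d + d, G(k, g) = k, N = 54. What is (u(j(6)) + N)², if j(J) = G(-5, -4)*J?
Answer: 36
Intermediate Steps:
j(J) = -5*J
u(d) = 2*d
(u(j(6)) + N)² = (2*(-5*6) + 54)² = (2*(-30) + 54)² = (-60 + 54)² = (-6)² = 36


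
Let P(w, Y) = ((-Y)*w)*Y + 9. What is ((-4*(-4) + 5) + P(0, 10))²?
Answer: 900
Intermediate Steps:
P(w, Y) = 9 - w*Y² (P(w, Y) = (-Y*w)*Y + 9 = -w*Y² + 9 = 9 - w*Y²)
((-4*(-4) + 5) + P(0, 10))² = ((-4*(-4) + 5) + (9 - 1*0*10²))² = ((16 + 5) + (9 - 1*0*100))² = (21 + (9 + 0))² = (21 + 9)² = 30² = 900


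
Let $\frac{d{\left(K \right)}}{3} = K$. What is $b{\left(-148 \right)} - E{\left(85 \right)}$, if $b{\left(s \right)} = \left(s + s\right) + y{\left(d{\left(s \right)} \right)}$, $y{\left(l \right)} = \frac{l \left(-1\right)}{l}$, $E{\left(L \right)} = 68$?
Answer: $-365$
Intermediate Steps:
$d{\left(K \right)} = 3 K$
$y{\left(l \right)} = -1$ ($y{\left(l \right)} = \frac{\left(-1\right) l}{l} = -1$)
$b{\left(s \right)} = -1 + 2 s$ ($b{\left(s \right)} = \left(s + s\right) - 1 = 2 s - 1 = -1 + 2 s$)
$b{\left(-148 \right)} - E{\left(85 \right)} = \left(-1 + 2 \left(-148\right)\right) - 68 = \left(-1 - 296\right) - 68 = -297 - 68 = -365$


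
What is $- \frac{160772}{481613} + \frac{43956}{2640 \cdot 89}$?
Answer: $- \frac{125797031}{857271140} \approx -0.14674$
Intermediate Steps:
$- \frac{160772}{481613} + \frac{43956}{2640 \cdot 89} = \left(-160772\right) \frac{1}{481613} + \frac{43956}{234960} = - \frac{160772}{481613} + 43956 \cdot \frac{1}{234960} = - \frac{160772}{481613} + \frac{333}{1780} = - \frac{125797031}{857271140}$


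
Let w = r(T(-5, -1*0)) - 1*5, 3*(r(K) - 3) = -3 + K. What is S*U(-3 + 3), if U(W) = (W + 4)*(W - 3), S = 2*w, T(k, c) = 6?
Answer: 24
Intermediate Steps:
r(K) = 2 + K/3 (r(K) = 3 + (-3 + K)/3 = 3 + (-1 + K/3) = 2 + K/3)
w = -1 (w = (2 + (1/3)*6) - 1*5 = (2 + 2) - 5 = 4 - 5 = -1)
S = -2 (S = 2*(-1) = -2)
U(W) = (-3 + W)*(4 + W) (U(W) = (4 + W)*(-3 + W) = (-3 + W)*(4 + W))
S*U(-3 + 3) = -2*(-12 + (-3 + 3) + (-3 + 3)**2) = -2*(-12 + 0 + 0**2) = -2*(-12 + 0 + 0) = -2*(-12) = 24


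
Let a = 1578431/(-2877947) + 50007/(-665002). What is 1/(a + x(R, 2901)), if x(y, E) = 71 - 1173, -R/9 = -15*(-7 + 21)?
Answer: -1913840510894/2110245820272679 ≈ -0.00090693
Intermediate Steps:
R = 1890 (R = -(-135)*(-7 + 21) = -(-135)*14 = -9*(-210) = 1890)
x(y, E) = -1102
a = -1193577267491/1913840510894 (a = 1578431*(-1/2877947) + 50007*(-1/665002) = -1578431/2877947 - 50007/665002 = -1193577267491/1913840510894 ≈ -0.62366)
1/(a + x(R, 2901)) = 1/(-1193577267491/1913840510894 - 1102) = 1/(-2110245820272679/1913840510894) = -1913840510894/2110245820272679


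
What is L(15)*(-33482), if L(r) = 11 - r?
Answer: 133928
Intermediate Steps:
L(15)*(-33482) = (11 - 1*15)*(-33482) = (11 - 15)*(-33482) = -4*(-33482) = 133928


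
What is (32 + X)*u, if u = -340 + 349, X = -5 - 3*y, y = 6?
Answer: 81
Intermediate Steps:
X = -23 (X = -5 - 3*6 = -5 - 18 = -23)
u = 9
(32 + X)*u = (32 - 23)*9 = 9*9 = 81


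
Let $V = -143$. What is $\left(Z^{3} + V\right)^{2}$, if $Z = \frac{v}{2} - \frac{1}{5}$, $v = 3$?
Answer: $\frac{19825484809}{1000000} \approx 19826.0$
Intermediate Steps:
$Z = \frac{13}{10}$ ($Z = \frac{3}{2} - \frac{1}{5} = \frac{13}{10} \approx 1.3$)
$\left(Z^{3} + V\right)^{2} = \left(\left(\frac{13}{10}\right)^{3} - 143\right)^{2} = \left(\frac{2197}{1000} - 143\right)^{2} = \left(- \frac{140803}{1000}\right)^{2} = \frac{19825484809}{1000000}$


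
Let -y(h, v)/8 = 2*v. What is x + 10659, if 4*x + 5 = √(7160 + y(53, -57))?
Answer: 42631/4 + √2018/2 ≈ 10680.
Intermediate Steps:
y(h, v) = -16*v
x = -5/4 + √2018/2 (x = -5/4 + √(7160 - 16*(-57))/4 = -5/4 + √(7160 + 912)/4 = -5/4 + √8072/4 = -5/4 + (2*√2018)/4 = -5/4 + √2018/2 ≈ 21.211)
x + 10659 = (-5/4 + √2018/2) + 10659 = 42631/4 + √2018/2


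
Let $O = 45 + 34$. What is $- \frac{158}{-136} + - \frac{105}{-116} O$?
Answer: $\frac{71653}{986} \approx 72.67$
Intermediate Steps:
$O = 79$
$- \frac{158}{-136} + - \frac{105}{-116} O = - \frac{158}{-136} + - \frac{105}{-116} \cdot 79 = \left(-158\right) \left(- \frac{1}{136}\right) + \left(-105\right) \left(- \frac{1}{116}\right) 79 = \frac{79}{68} + \frac{105}{116} \cdot 79 = \frac{79}{68} + \frac{8295}{116} = \frac{71653}{986}$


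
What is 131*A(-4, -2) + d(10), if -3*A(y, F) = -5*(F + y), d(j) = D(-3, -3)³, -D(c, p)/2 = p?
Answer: -1094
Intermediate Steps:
D(c, p) = -2*p
d(j) = 216 (d(j) = (-2*(-3))³ = 6³ = 216)
A(y, F) = 5*F/3 + 5*y/3 (A(y, F) = -(-5)*(F + y)/3 = -(-5*F - 5*y)/3 = 5*F/3 + 5*y/3)
131*A(-4, -2) + d(10) = 131*((5/3)*(-2) + (5/3)*(-4)) + 216 = 131*(-10/3 - 20/3) + 216 = 131*(-10) + 216 = -1310 + 216 = -1094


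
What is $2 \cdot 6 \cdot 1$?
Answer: $12$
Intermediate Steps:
$2 \cdot 6 \cdot 1 = 12 \cdot 1 = 12$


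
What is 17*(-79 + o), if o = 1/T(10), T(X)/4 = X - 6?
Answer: -21471/16 ≈ -1341.9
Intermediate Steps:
T(X) = -24 + 4*X (T(X) = 4*(X - 6) = 4*(-6 + X) = -24 + 4*X)
o = 1/16 (o = 1/(-24 + 4*10) = 1/(-24 + 40) = 1/16 ≈ 0.062500)
17*(-79 + o) = 17*(-79 + 1/16) = 17*(-1263/16) = -21471/16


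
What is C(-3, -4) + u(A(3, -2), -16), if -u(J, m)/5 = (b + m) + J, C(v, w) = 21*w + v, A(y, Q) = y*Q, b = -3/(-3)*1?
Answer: 18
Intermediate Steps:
b = 1 (b = -3*(-⅓)*1 = 1*1 = 1)
A(y, Q) = Q*y
C(v, w) = v + 21*w
u(J, m) = -5 - 5*J - 5*m (u(J, m) = -5*((1 + m) + J) = -5*(1 + J + m) = -5 - 5*J - 5*m)
C(-3, -4) + u(A(3, -2), -16) = (-3 + 21*(-4)) + (-5 - (-10)*3 - 5*(-16)) = (-3 - 84) + (-5 - 5*(-6) + 80) = -87 + (-5 + 30 + 80) = -87 + 105 = 18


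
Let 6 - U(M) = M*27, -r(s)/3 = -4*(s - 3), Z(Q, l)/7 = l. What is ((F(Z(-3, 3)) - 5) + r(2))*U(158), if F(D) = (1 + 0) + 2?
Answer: 59640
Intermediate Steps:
Z(Q, l) = 7*l
r(s) = -36 + 12*s (r(s) = -(-12)*(s - 3) = -(-12)*(-3 + s) = -3*(12 - 4*s) = -36 + 12*s)
F(D) = 3 (F(D) = 1 + 2 = 3)
U(M) = 6 - 27*M (U(M) = 6 - M*27 = 6 - 27*M)
((F(Z(-3, 3)) - 5) + r(2))*U(158) = ((3 - 5) + (-36 + 12*2))*(6 - 27*158) = (-2 + (-36 + 24))*(6 - 4266) = (-2 - 12)*(-4260) = -14*(-4260) = 59640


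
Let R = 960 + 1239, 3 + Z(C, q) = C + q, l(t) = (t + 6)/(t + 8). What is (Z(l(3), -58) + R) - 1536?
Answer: 6631/11 ≈ 602.82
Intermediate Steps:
l(t) = (6 + t)/(8 + t)
Z(C, q) = -3 + C + q (Z(C, q) = -3 + (C + q) = -3 + C + q)
R = 2199
(Z(l(3), -58) + R) - 1536 = ((-3 + (6 + 3)/(8 + 3) - 58) + 2199) - 1536 = ((-3 + 9/11 - 58) + 2199) - 1536 = (-662/11 + 2199) - 1536 = 23527/11 - 1536 = 6631/11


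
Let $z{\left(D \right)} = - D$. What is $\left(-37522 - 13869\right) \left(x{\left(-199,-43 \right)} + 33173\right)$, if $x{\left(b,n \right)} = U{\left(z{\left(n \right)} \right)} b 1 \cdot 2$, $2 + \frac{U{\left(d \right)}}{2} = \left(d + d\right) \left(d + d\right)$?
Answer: $300763309341$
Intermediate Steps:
$U{\left(d \right)} = -4 + 8 d^{2}$ ($U{\left(d \right)} = -4 + 2 \left(d + d\right) \left(d + d\right) = -4 + 2 \cdot 2 d 2 d = -4 + 2 \cdot 4 d^{2} = -4 + 8 d^{2}$)
$x{\left(b,n \right)} = 2 b \left(-4 + 8 n^{2}\right)$ ($x{\left(b,n \right)} = \left(-4 + 8 \left(- n\right)^{2}\right) b 1 \cdot 2 = \left(-4 + 8 n^{2}\right) b 2 = b \left(-4 + 8 n^{2}\right) 2 = 2 b \left(-4 + 8 n^{2}\right)$)
$\left(-37522 - 13869\right) \left(x{\left(-199,-43 \right)} + 33173\right) = \left(-37522 - 13869\right) \left(8 \left(-199\right) \left(-1 + 2 \left(-43\right)^{2}\right) + 33173\right) = - 51391 \left(8 \left(-199\right) \left(-1 + 2 \cdot 1849\right) + 33173\right) = - 51391 \left(8 \left(-199\right) \left(-1 + 3698\right) + 33173\right) = - 51391 \left(8 \left(-199\right) 3697 + 33173\right) = - 51391 \left(-5885624 + 33173\right) = \left(-51391\right) \left(-5852451\right) = 300763309341$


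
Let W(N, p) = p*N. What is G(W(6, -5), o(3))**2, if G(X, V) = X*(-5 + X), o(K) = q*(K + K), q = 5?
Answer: 1102500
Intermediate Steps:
W(N, p) = N*p
o(K) = 10*K (o(K) = 5*(K + K) = 5*(2*K) = 10*K)
G(W(6, -5), o(3))**2 = ((6*(-5))*(-5 + 6*(-5)))**2 = (-30*(-5 - 30))**2 = (-30*(-35))**2 = 1050**2 = 1102500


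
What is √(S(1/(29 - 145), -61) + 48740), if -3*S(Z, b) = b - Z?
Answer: √1476267765/174 ≈ 220.82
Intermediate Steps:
S(Z, b) = -b/3 + Z/3 (S(Z, b) = -(b - Z)/3 = -b/3 + Z/3)
√(S(1/(29 - 145), -61) + 48740) = √((-⅓*(-61) + 1/(3*(29 - 145))) + 48740) = √((61/3 + (⅓)/(-116)) + 48740) = √((61/3 + (⅓)*(-1/116)) + 48740) = √((61/3 - 1/348) + 48740) = √(7075/348 + 48740) = √(16968595/348) = √1476267765/174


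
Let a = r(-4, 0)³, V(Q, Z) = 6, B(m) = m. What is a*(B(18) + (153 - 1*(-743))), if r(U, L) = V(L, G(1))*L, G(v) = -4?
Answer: 0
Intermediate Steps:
r(U, L) = 6*L
a = 0 (a = (6*0)³ = 0³ = 0)
a*(B(18) + (153 - 1*(-743))) = 0*(18 + (153 - 1*(-743))) = 0*(18 + (153 + 743)) = 0*(18 + 896) = 0*914 = 0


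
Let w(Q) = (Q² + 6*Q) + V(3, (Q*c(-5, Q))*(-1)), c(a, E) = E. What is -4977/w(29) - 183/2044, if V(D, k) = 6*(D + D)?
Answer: -10365321/2148244 ≈ -4.8250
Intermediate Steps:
V(D, k) = 12*D (V(D, k) = 6*(2*D) = 12*D)
w(Q) = 36 + Q² + 6*Q (w(Q) = (Q² + 6*Q) + 12*3 = (Q² + 6*Q) + 36 = 36 + Q² + 6*Q)
-4977/w(29) - 183/2044 = -4977/(36 + 29² + 6*29) - 183/2044 = -4977/(36 + 841 + 174) - 183*1/2044 = -4977/1051 - 183/2044 = -10365321/2148244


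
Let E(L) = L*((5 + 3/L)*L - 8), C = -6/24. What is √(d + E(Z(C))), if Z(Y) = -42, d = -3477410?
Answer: 2*I*√867095 ≈ 1862.4*I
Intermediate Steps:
C = -¼ (C = -6*1/24 = -¼ ≈ -0.25000)
E(L) = L*(-8 + L*(5 + 3/L)) (E(L) = L*(L*(5 + 3/L) - 8) = L*(-8 + L*(5 + 3/L)))
√(d + E(Z(C))) = √(-3477410 + 5*(-42)*(-1 - 42)) = √(-3477410 + 5*(-42)*(-43)) = √(-3477410 + 9030) = √(-3468380) = 2*I*√867095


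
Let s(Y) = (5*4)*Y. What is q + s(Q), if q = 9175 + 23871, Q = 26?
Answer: 33566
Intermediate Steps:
q = 33046
s(Y) = 20*Y
q + s(Q) = 33046 + 20*26 = 33046 + 520 = 33566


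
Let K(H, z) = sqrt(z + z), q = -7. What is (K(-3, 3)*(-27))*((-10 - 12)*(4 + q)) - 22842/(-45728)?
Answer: 11421/22864 - 1782*sqrt(6) ≈ -4364.5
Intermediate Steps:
K(H, z) = sqrt(2)*sqrt(z) (K(H, z) = sqrt(2*z) = sqrt(2)*sqrt(z))
(K(-3, 3)*(-27))*((-10 - 12)*(4 + q)) - 22842/(-45728) = ((sqrt(2)*sqrt(3))*(-27))*((-10 - 12)*(4 - 7)) - 22842/(-45728) = (sqrt(6)*(-27))*(-22*(-3)) - 22842*(-1)/45728 = -27*sqrt(6)*66 - 1*(-11421/22864) = -1782*sqrt(6) + 11421/22864 = 11421/22864 - 1782*sqrt(6)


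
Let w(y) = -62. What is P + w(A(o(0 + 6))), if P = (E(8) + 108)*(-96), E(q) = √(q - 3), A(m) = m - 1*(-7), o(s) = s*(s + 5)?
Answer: -10430 - 96*√5 ≈ -10645.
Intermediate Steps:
o(s) = s*(5 + s)
A(m) = 7 + m (A(m) = m + 7 = 7 + m)
E(q) = √(-3 + q)
P = -10368 - 96*√5 (P = (√(-3 + 8) + 108)*(-96) = (√5 + 108)*(-96) = (108 + √5)*(-96) = -10368 - 96*√5 ≈ -10583.)
P + w(A(o(0 + 6))) = (-10368 - 96*√5) - 62 = -10430 - 96*√5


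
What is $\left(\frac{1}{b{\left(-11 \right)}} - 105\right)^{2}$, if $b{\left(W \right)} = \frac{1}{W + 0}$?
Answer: $13456$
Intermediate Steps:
$b{\left(W \right)} = \frac{1}{W}$
$\left(\frac{1}{b{\left(-11 \right)}} - 105\right)^{2} = \left(\frac{1}{\frac{1}{-11}} - 105\right)^{2} = \left(\frac{1}{- \frac{1}{11}} - 105\right)^{2} = \left(-11 - 105\right)^{2} = \left(-116\right)^{2} = 13456$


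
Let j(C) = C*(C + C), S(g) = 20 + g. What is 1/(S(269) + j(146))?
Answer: 1/42921 ≈ 2.3299e-5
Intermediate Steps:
j(C) = 2*C² (j(C) = C*(2*C) = 2*C²)
1/(S(269) + j(146)) = 1/((20 + 269) + 2*146²) = 1/(289 + 2*21316) = 1/(289 + 42632) = 1/42921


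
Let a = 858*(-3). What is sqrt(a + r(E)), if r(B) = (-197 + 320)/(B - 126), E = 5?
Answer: I*sqrt(311577)/11 ≈ 50.745*I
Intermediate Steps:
a = -2574
r(B) = 123/(-126 + B)
sqrt(a + r(E)) = sqrt(-2574 + 123/(-126 + 5)) = sqrt(-2574 + 123/(-121)) = sqrt(-2574 + 123*(-1/121)) = sqrt(-2574 - 123/121) = sqrt(-311577/121) = I*sqrt(311577)/11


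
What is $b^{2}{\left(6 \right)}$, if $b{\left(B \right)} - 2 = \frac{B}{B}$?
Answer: $9$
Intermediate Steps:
$b{\left(B \right)} = 3$ ($b{\left(B \right)} = 2 + \frac{B}{B} = 2 + 1 = 3$)
$b^{2}{\left(6 \right)} = 3^{2} = 9$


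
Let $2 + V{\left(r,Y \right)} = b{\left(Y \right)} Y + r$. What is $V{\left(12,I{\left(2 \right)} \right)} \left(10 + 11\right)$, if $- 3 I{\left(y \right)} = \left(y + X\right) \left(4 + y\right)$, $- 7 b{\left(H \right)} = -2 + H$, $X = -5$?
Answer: $138$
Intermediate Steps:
$b{\left(H \right)} = \frac{2}{7} - \frac{H}{7}$ ($b{\left(H \right)} = - \frac{-2 + H}{7} = \frac{2}{7} - \frac{H}{7}$)
$I{\left(y \right)} = - \frac{\left(-5 + y\right) \left(4 + y\right)}{3}$ ($I{\left(y \right)} = - \frac{\left(y - 5\right) \left(4 + y\right)}{3} = - \frac{\left(-5 + y\right) \left(4 + y\right)}{3}$)
$V{\left(r,Y \right)} = -2 + r + Y \left(\frac{2}{7} - \frac{Y}{7}\right)$ ($V{\left(r,Y \right)} = -2 + \left(\left(\frac{2}{7} - \frac{Y}{7}\right) Y + r\right) = -2 + \left(Y \left(\frac{2}{7} - \frac{Y}{7}\right) + r\right) = -2 + \left(r + Y \left(\frac{2}{7} - \frac{Y}{7}\right)\right) = -2 + r + Y \left(\frac{2}{7} - \frac{Y}{7}\right)$)
$V{\left(12,I{\left(2 \right)} \right)} \left(10 + 11\right) = \left(-2 + 12 - \frac{\left(\frac{20}{3} - \frac{2^{2}}{3} + \frac{1}{3} \cdot 2\right) \left(-2 + \left(\frac{20}{3} - \frac{2^{2}}{3} + \frac{1}{3} \cdot 2\right)\right)}{7}\right) \left(10 + 11\right) = \left(-2 + 12 - \frac{\left(\frac{20}{3} - \frac{4}{3} + \frac{2}{3}\right) \left(-2 + \left(\frac{20}{3} - \frac{4}{3} + \frac{2}{3}\right)\right)}{7}\right) 21 = \left(-2 + 12 - \frac{6 \left(-2 + 6\right)}{7}\right) 21 = \left(-2 + 12 - \frac{6}{7} \cdot 4\right) 21 = \left(-2 + 12 - \frac{24}{7}\right) 21 = \frac{46}{7} \cdot 21 = 138$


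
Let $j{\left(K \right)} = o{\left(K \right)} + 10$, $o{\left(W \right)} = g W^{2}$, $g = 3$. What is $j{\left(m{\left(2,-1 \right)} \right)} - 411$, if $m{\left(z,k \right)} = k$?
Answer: $-398$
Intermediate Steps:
$o{\left(W \right)} = 3 W^{2}$
$j{\left(K \right)} = 10 + 3 K^{2}$ ($j{\left(K \right)} = 3 K^{2} + 10 = 10 + 3 K^{2}$)
$j{\left(m{\left(2,-1 \right)} \right)} - 411 = \left(10 + 3 \left(-1\right)^{2}\right) - 411 = \left(10 + 3 \cdot 1\right) - 411 = \left(10 + 3\right) - 411 = 13 - 411 = -398$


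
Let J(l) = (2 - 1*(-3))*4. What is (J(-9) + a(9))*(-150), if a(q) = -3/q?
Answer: -2950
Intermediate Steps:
J(l) = 20 (J(l) = (2 + 3)*4 = 5*4 = 20)
(J(-9) + a(9))*(-150) = (20 - 3/9)*(-150) = (20 - 3*⅑)*(-150) = (20 - ⅓)*(-150) = (59/3)*(-150) = -2950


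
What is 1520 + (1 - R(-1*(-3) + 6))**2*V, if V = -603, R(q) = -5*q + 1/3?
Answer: -1256003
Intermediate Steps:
R(q) = 1/3 - 5*q (R(q) = -5*q + 1/3 = 1/3 - 5*q)
1520 + (1 - R(-1*(-3) + 6))**2*V = 1520 + (1 - (1/3 - 5*(-1*(-3) + 6)))**2*(-603) = 1520 + (1 - (1/3 - 5*(3 + 6)))**2*(-603) = 1520 + (1 - (1/3 - 5*9))**2*(-603) = 1520 + (1 - (1/3 - 45))**2*(-603) = 1520 + (1 - 1*(-134/3))**2*(-603) = 1520 + (1 + 134/3)**2*(-603) = 1520 + (137/3)**2*(-603) = 1520 + (18769/9)*(-603) = 1520 - 1257523 = -1256003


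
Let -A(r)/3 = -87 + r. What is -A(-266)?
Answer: -1059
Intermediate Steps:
A(r) = 261 - 3*r (A(r) = -3*(-87 + r) = 261 - 3*r)
-A(-266) = -(261 - 3*(-266)) = -(261 + 798) = -1*1059 = -1059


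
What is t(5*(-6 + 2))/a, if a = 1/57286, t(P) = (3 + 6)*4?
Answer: 2062296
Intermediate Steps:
t(P) = 36 (t(P) = 9*4 = 36)
a = 1/57286 ≈ 1.7456e-5
t(5*(-6 + 2))/a = 36/(1/57286) = 36*57286 = 2062296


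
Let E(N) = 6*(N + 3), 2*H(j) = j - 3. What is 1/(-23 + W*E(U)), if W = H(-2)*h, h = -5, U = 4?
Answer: 1/502 ≈ 0.0019920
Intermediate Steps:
H(j) = -3/2 + j/2 (H(j) = (j - 3)/2 = (-3 + j)/2 = -3/2 + j/2)
E(N) = 18 + 6*N (E(N) = 6*(3 + N) = 18 + 6*N)
W = 25/2 (W = (-3/2 + (½)*(-2))*(-5) = (-3/2 - 1)*(-5) = -5/2*(-5) = 25/2 ≈ 12.500)
1/(-23 + W*E(U)) = 1/(-23 + 25*(18 + 6*4)/2) = 1/(-23 + 25*(18 + 24)/2) = 1/(-23 + (25/2)*42) = 1/(-23 + 525) = 1/502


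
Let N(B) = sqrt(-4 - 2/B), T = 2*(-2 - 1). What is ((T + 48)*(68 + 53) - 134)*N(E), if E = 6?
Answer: 4948*I*sqrt(39)/3 ≈ 10300.0*I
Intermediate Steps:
T = -6 (T = 2*(-3) = -6)
((T + 48)*(68 + 53) - 134)*N(E) = ((-6 + 48)*(68 + 53) - 134)*sqrt(-4 - 2/6) = (42*121 - 134)*sqrt(-4 - 2*1/6) = (5082 - 134)*sqrt(-4 - 1/3) = 4948*sqrt(-13/3) = 4948*(I*sqrt(39)/3) = 4948*I*sqrt(39)/3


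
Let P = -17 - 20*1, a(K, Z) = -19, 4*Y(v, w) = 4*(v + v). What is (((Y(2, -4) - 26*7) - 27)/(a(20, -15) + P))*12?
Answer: 615/14 ≈ 43.929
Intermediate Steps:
Y(v, w) = 2*v (Y(v, w) = (4*(v + v))/4 = (4*(2*v))/4 = (8*v)/4 = 2*v)
P = -37 (P = -17 - 20 = -37)
(((Y(2, -4) - 26*7) - 27)/(a(20, -15) + P))*12 = (((2*2 - 26*7) - 27)/(-19 - 37))*12 = (((4 - 182) - 27)/(-56))*12 = ((-178 - 27)*(-1/56))*12 = -205*(-1/56)*12 = (205/56)*12 = 615/14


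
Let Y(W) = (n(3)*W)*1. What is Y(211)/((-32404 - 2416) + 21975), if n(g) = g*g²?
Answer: -5697/12845 ≈ -0.44352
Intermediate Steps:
n(g) = g³
Y(W) = 27*W (Y(W) = (3³*W)*1 = (27*W)*1 = 27*W)
Y(211)/((-32404 - 2416) + 21975) = (27*211)/((-32404 - 2416) + 21975) = 5697/(-34820 + 21975) = 5697/(-12845) = 5697*(-1/12845) = -5697/12845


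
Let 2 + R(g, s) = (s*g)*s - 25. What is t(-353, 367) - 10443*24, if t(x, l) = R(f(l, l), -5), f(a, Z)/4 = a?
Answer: -213959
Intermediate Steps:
f(a, Z) = 4*a
R(g, s) = -27 + g*s**2 (R(g, s) = -2 + ((s*g)*s - 25) = -2 + ((g*s)*s - 25) = -2 + (g*s**2 - 25) = -2 + (-25 + g*s**2) = -27 + g*s**2)
t(x, l) = -27 + 100*l (t(x, l) = -27 + (4*l)*(-5)**2 = -27 + (4*l)*25 = -27 + 100*l)
t(-353, 367) - 10443*24 = (-27 + 100*367) - 10443*24 = (-27 + 36700) - 250632 = 36673 - 250632 = -213959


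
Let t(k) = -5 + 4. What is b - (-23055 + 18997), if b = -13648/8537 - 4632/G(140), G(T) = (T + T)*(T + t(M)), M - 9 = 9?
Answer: 168467564847/41532505 ≈ 4056.3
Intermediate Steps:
M = 18 (M = 9 + 9 = 18)
t(k) = -1
G(T) = 2*T*(-1 + T) (G(T) = (T + T)*(T - 1) = (2*T)*(-1 + T) = 2*T*(-1 + T))
b = -71340443/41532505 (b = -13648/8537 - 4632*1/(280*(-1 + 140)) = -13648*1/8537 - 4632/(2*140*139) = -13648/8537 - 4632/38920 = -13648/8537 - 4632*1/38920 = -13648/8537 - 579/4865 = -71340443/41532505 ≈ -1.7177)
b - (-23055 + 18997) = -71340443/41532505 - (-23055 + 18997) = -71340443/41532505 - 1*(-4058) = -71340443/41532505 + 4058 = 168467564847/41532505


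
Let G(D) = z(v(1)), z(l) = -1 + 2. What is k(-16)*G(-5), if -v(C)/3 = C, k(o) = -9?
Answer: -9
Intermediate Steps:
v(C) = -3*C
z(l) = 1
G(D) = 1
k(-16)*G(-5) = -9*1 = -9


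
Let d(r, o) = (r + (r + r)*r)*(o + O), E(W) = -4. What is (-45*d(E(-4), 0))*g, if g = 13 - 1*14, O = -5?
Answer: -6300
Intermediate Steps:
d(r, o) = (-5 + o)*(r + 2*r²) (d(r, o) = (r + (r + r)*r)*(o - 5) = (r + (2*r)*r)*(-5 + o) = (r + 2*r²)*(-5 + o) = (-5 + o)*(r + 2*r²))
g = -1 (g = 13 - 14 = -1)
(-45*d(E(-4), 0))*g = -(-180)*(-5 + 0 - 10*(-4) + 2*0*(-4))*(-1) = -(-180)*(-5 + 0 + 40 + 0)*(-1) = -(-180)*35*(-1) = -45*(-140)*(-1) = 6300*(-1) = -6300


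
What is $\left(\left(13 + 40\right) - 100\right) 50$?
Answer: $-2350$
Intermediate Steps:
$\left(\left(13 + 40\right) - 100\right) 50 = \left(53 - 100\right) 50 = \left(-47\right) 50 = -2350$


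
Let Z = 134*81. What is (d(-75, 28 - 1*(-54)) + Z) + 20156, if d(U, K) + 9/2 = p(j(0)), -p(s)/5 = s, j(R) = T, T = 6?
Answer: 61951/2 ≈ 30976.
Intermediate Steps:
j(R) = 6
p(s) = -5*s
Z = 10854
d(U, K) = -69/2 (d(U, K) = -9/2 - 5*6 = -9/2 - 30 = -69/2)
(d(-75, 28 - 1*(-54)) + Z) + 20156 = (-69/2 + 10854) + 20156 = 21639/2 + 20156 = 61951/2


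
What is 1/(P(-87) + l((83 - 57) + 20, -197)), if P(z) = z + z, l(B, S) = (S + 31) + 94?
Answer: -1/246 ≈ -0.0040650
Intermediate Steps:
l(B, S) = 125 + S (l(B, S) = (31 + S) + 94 = 125 + S)
P(z) = 2*z
1/(P(-87) + l((83 - 57) + 20, -197)) = 1/(2*(-87) + (125 - 197)) = 1/(-174 - 72) = 1/(-246) = -1/246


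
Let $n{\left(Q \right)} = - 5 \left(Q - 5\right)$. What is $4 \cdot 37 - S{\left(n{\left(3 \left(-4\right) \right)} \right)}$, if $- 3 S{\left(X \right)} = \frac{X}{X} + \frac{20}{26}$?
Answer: $\frac{5795}{39} \approx 148.59$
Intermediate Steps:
$n{\left(Q \right)} = 25 - 5 Q$ ($n{\left(Q \right)} = - 5 \left(-5 + Q\right) = 25 - 5 Q$)
$S{\left(X \right)} = - \frac{23}{39}$ ($S{\left(X \right)} = - \frac{\frac{X}{X} + \frac{20}{26}}{3} = - \frac{1 + 20 \cdot \frac{1}{26}}{3} = - \frac{1 + \frac{10}{13}}{3} = \left(- \frac{1}{3}\right) \frac{23}{13} = - \frac{23}{39}$)
$4 \cdot 37 - S{\left(n{\left(3 \left(-4\right) \right)} \right)} = 4 \cdot 37 - - \frac{23}{39} = 148 + \frac{23}{39} = \frac{5795}{39}$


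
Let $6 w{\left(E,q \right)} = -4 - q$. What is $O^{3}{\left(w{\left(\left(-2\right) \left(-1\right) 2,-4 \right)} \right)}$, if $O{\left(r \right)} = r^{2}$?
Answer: $0$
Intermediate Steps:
$w{\left(E,q \right)} = - \frac{2}{3} - \frac{q}{6}$ ($w{\left(E,q \right)} = \frac{-4 - q}{6} = - \frac{2}{3} - \frac{q}{6}$)
$O^{3}{\left(w{\left(\left(-2\right) \left(-1\right) 2,-4 \right)} \right)} = \left(\left(- \frac{2}{3} - - \frac{2}{3}\right)^{2}\right)^{3} = \left(\left(- \frac{2}{3} + \frac{2}{3}\right)^{2}\right)^{3} = \left(0^{2}\right)^{3} = 0^{3} = 0$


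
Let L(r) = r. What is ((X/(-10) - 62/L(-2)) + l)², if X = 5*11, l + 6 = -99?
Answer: 25281/4 ≈ 6320.3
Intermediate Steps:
l = -105 (l = -6 - 99 = -105)
X = 55
((X/(-10) - 62/L(-2)) + l)² = ((55/(-10) - 62/(-2)) - 105)² = ((55*(-⅒) - 62*(-½)) - 105)² = ((-11/2 + 31) - 105)² = (51/2 - 105)² = (-159/2)² = 25281/4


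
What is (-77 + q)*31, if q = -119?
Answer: -6076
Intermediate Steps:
(-77 + q)*31 = (-77 - 119)*31 = -196*31 = -6076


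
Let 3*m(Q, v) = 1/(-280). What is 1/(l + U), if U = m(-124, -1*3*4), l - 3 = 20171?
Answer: 840/16946159 ≈ 4.9569e-5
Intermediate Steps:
l = 20174 (l = 3 + 20171 = 20174)
m(Q, v) = -1/840 (m(Q, v) = (⅓)/(-280) = (⅓)*(-1/280) = -1/840)
U = -1/840 ≈ -0.0011905
1/(l + U) = 1/(20174 - 1/840) = 1/(16946159/840) = 840/16946159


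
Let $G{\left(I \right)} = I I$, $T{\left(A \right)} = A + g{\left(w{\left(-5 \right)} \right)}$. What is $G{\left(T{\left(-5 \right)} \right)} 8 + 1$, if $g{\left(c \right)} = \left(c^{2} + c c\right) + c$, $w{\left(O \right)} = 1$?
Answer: $33$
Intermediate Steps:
$g{\left(c \right)} = c + 2 c^{2}$ ($g{\left(c \right)} = \left(c^{2} + c^{2}\right) + c = 2 c^{2} + c = c + 2 c^{2}$)
$T{\left(A \right)} = 3 + A$ ($T{\left(A \right)} = A + 1 \left(1 + 2 \cdot 1\right) = A + 1 \left(1 + 2\right) = A + 1 \cdot 3 = A + 3 = 3 + A$)
$G{\left(I \right)} = I^{2}$
$G{\left(T{\left(-5 \right)} \right)} 8 + 1 = \left(3 - 5\right)^{2} \cdot 8 + 1 = \left(-2\right)^{2} \cdot 8 + 1 = 4 \cdot 8 + 1 = 32 + 1 = 33$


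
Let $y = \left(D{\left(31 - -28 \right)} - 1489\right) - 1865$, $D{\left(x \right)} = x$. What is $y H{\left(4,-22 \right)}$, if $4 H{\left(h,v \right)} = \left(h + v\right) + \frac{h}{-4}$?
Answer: $\frac{62605}{4} \approx 15651.0$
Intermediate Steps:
$H{\left(h,v \right)} = \frac{v}{4} + \frac{3 h}{16}$ ($H{\left(h,v \right)} = \frac{\left(h + v\right) + \frac{h}{-4}}{4} = \frac{\left(h + v\right) + h \left(- \frac{1}{4}\right)}{4} = \frac{\left(h + v\right) - \frac{h}{4}}{4} = \frac{v + \frac{3 h}{4}}{4} = \frac{v}{4} + \frac{3 h}{16}$)
$y = -3295$ ($y = \left(\left(31 - -28\right) - 1489\right) - 1865 = \left(\left(31 + 28\right) - 1489\right) - 1865 = \left(59 - 1489\right) - 1865 = -1430 - 1865 = -3295$)
$y H{\left(4,-22 \right)} = - 3295 \left(\frac{1}{4} \left(-22\right) + \frac{3}{16} \cdot 4\right) = - 3295 \left(- \frac{11}{2} + \frac{3}{4}\right) = \left(-3295\right) \left(- \frac{19}{4}\right) = \frac{62605}{4}$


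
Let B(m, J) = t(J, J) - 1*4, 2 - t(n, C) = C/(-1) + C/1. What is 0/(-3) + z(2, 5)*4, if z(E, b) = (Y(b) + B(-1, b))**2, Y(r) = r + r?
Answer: 256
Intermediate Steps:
Y(r) = 2*r
t(n, C) = 2 (t(n, C) = 2 - (C/(-1) + C/1) = 2 - (C*(-1) + C*1) = 2 - (-C + C) = 2 - 1*0 = 2 + 0 = 2)
B(m, J) = -2 (B(m, J) = 2 - 1*4 = 2 - 4 = -2)
z(E, b) = (-2 + 2*b)**2 (z(E, b) = (2*b - 2)**2 = (-2 + 2*b)**2)
0/(-3) + z(2, 5)*4 = 0/(-3) + (4*(-1 + 5)**2)*4 = 0*(-1/3) + (4*4**2)*4 = 0 + (4*16)*4 = 0 + 64*4 = 0 + 256 = 256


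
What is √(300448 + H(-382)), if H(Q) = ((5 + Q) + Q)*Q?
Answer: √590386 ≈ 768.37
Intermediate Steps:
H(Q) = Q*(5 + 2*Q) (H(Q) = (5 + 2*Q)*Q = Q*(5 + 2*Q))
√(300448 + H(-382)) = √(300448 - 382*(5 + 2*(-382))) = √(300448 - 382*(5 - 764)) = √(300448 - 382*(-759)) = √(300448 + 289938) = √590386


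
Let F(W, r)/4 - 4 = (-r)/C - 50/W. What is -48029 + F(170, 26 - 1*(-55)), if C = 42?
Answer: -5714605/119 ≈ -48022.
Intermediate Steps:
F(W, r) = 16 - 200/W - 2*r/21 (F(W, r) = 16 + 4*(-r/42 - 50/W) = 16 + 4*(-50/W - r/42) = 16 + (-200/W - 2*r/21) = 16 - 200/W - 2*r/21)
-48029 + F(170, 26 - 1*(-55)) = -48029 + (16 - 200/170 - 2*(26 - 1*(-55))/21) = -48029 + (16 - 200*1/170 - 2*(26 + 55)/21) = -48029 + (16 - 20/17 - 2/21*81) = -48029 + (16 - 20/17 - 54/7) = -48029 + 846/119 = -5714605/119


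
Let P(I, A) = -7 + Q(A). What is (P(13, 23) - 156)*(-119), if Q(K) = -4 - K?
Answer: 22610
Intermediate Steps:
P(I, A) = -11 - A (P(I, A) = -7 + (-4 - A) = -11 - A)
(P(13, 23) - 156)*(-119) = ((-11 - 1*23) - 156)*(-119) = ((-11 - 23) - 156)*(-119) = (-34 - 156)*(-119) = -190*(-119) = 22610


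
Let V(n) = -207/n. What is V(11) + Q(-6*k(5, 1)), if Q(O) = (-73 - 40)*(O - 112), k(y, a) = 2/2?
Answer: 146467/11 ≈ 13315.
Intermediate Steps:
k(y, a) = 1 (k(y, a) = 2*(½) = 1)
Q(O) = 12656 - 113*O (Q(O) = -113*(-112 + O) = 12656 - 113*O)
V(11) + Q(-6*k(5, 1)) = -207/11 + (12656 - (-678)) = -207*1/11 + (12656 - 113*(-6)) = -207/11 + (12656 + 678) = -207/11 + 13334 = 146467/11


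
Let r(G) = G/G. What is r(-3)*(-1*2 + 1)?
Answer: -1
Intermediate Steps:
r(G) = 1
r(-3)*(-1*2 + 1) = 1*(-1*2 + 1) = 1*(-2 + 1) = 1*(-1) = -1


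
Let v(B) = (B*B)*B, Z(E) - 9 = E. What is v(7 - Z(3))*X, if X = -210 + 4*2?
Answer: 25250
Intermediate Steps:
Z(E) = 9 + E
v(B) = B**3 (v(B) = B**2*B = B**3)
X = -202 (X = -210 + 8 = -202)
v(7 - Z(3))*X = (7 - (9 + 3))**3*(-202) = (7 - 1*12)**3*(-202) = (7 - 12)**3*(-202) = (-5)**3*(-202) = -125*(-202) = 25250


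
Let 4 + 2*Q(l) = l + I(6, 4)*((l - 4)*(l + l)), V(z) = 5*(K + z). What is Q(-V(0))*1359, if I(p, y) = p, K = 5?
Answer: 11783889/2 ≈ 5.8919e+6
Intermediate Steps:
V(z) = 25 + 5*z (V(z) = 5*(5 + z) = 25 + 5*z)
Q(l) = -2 + l/2 + 6*l*(-4 + l) (Q(l) = -2 + (l + 6*((l - 4)*(l + l)))/2 = -2 + (l + 6*((-4 + l)*(2*l)))/2 = -2 + (l + 6*(2*l*(-4 + l)))/2 = -2 + (l + 12*l*(-4 + l))/2 = -2 + (l/2 + 6*l*(-4 + l)) = -2 + l/2 + 6*l*(-4 + l))
Q(-V(0))*1359 = (-2 + 6*(-(25 + 5*0))**2 - (-47)*(25 + 5*0)/2)*1359 = (-2 + 6*(-(25 + 0))**2 - (-47)*(25 + 0)/2)*1359 = (-2 + 6*(-1*25)**2 - (-47)*25/2)*1359 = (-2 + 6*(-25)**2 - 47/2*(-25))*1359 = (-2 + 6*625 + 1175/2)*1359 = (-2 + 3750 + 1175/2)*1359 = (8671/2)*1359 = 11783889/2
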